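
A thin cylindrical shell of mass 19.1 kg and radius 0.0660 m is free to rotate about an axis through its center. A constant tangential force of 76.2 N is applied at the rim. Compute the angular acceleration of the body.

α ≈ 60.4 rad/s²

I = MR² = (19.1)(0.0660)² = 0.08320 kg·m².
τ = F R = (76.2)(0.0660) = 5.029 N·m.
Newton's second law for rotation, τ = Iα, gives α = τ/I = 5.029/0.08320 = 60.45 rad/s².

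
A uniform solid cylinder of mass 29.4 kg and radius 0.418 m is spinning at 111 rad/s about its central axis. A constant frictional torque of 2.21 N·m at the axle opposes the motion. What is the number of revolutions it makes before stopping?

I = ½MR² = (1/2)(29.4)(0.418)² = 2.568 kg·m².
The net torque has magnitude 2.21 N·m, opposing ω.
|α| = τ/I = 2.210/2.568 = 0.8604 rad/s² (deceleration).
ω² = ω₀² − 2|α|θ with ω = 0 ⇒ θ = ω₀²/(2|α|) = 7160 rad = 1139 rev.

≈ 1140 revolutions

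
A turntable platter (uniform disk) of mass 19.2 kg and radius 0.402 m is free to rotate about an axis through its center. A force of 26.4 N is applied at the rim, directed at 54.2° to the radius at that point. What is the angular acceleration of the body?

I = ½MR² = (1/2)(19.2)(0.402)² = 1.551 kg·m².
Only the tangential component produces torque: τ = F R sinθ = (26.4)(0.402) sin 54.2° = 8.608 N·m.
From τ = Iα: α = 8.608/1.551 = 5.548 rad/s².

α ≈ 5.55 rad/s²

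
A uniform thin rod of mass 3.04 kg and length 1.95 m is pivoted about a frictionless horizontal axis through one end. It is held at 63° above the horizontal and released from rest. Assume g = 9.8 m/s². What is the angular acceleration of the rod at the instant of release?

α ≈ 3.42 rad/s²

About the pivot, I = (1/3)ML² = (1/3)(3.04)(1.95)² = 3.853 kg·m².
The weight acts at the center, a distance L/2 = 0.9750 m from the pivot; τ = Mg(L/2) cos 63° = 13.19 N·m.
α = τ/I = 13.19/3.853 = 3.422 rad/s².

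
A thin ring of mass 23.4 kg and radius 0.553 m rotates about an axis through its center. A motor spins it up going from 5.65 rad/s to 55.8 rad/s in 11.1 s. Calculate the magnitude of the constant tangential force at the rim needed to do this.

I = MR² = (23.4)(0.553)² = 7.156 kg·m².
α = Δω/Δt = (55.8 − 5.65)/11.1 = 4.518 rad/s².
The required torque is τ = Iα = (7.156)(4.518) = 32.33 N·m.
A tangential force at the rim gives τ = FR, so F = τ/R = 32.33/0.553 = 58.46 N.

F ≈ 58.5 N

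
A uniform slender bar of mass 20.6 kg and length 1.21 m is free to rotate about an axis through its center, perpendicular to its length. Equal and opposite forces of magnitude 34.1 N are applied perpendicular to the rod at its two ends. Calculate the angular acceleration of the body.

α ≈ 16.4 rad/s²

I = (1/12)ML² = (1/12)(20.6)(1.21)² = 2.513 kg·m².
The couple gives τ = F·(L/2) + F·(L/2) = F L = (34.1)(1.21) = 41.26 N·m.
From τ = Iα: α = 41.26/2.513 = 16.42 rad/s².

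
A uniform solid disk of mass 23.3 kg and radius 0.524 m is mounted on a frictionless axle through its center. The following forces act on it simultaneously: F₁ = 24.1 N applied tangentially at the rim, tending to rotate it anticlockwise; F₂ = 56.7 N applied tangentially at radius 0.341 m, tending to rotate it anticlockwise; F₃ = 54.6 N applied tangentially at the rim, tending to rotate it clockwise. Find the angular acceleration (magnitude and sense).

I = ½MR² = (1/2)(23.3)(0.524)² = 3.199 kg·m².
Taking anticlockwise as positive: τ₁ = +(24.1)(0.524) = +12.63 N·m; τ₂ = +(56.7)(0.341) = +19.33 N·m; τ₃ = −(54.6)(0.524) = −28.61 N·m.
Net torque τ = 3.353 N·m.
α = τ/I = 3.353/3.199 = 1.048 rad/s².

α ≈ 1.05 rad/s², anticlockwise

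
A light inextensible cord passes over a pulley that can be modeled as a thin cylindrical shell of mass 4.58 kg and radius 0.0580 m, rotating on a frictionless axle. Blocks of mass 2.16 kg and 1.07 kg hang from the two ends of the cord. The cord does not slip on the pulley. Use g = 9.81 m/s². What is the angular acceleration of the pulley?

I = MR² = (4.58)(0.0580)² = 0.01541 kg·m².
Heavier block: m₁g − T₁ = m₁a. Lighter block: T₂ − m₂g = m₂a.
Pulley: (T₁ − T₂)R = Iα = I(a/R), so T₁ − T₂ = (I/R²)a = 1·M_p a = 4.580·a.
Adding the three: (m₁ − m₂)g = (m₁ + m₂ + 4.580)a, so a = (2.16 − 1.07)(9.81)/(2.16 + 1.07 + 4.580) = 1.369 m/s².
α = a/R = 1.369/0.0580 = 23.61 rad/s².

α ≈ 23.6 rad/s²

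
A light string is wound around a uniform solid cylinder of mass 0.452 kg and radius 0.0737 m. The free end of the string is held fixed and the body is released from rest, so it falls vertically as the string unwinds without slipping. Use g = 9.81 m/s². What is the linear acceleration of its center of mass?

a ≈ 6.54 m/s²

Translation: Mg − T = Ma. Rotation about the center: TR = Iα with I = ½MR².
With a = αR: T = (I/R²)a = (1/2)M a, so Mg = (1 + 0.5000)Ma.
a = g/(1 + 0.5000) = 9.81/1.500 = 6.540 m/s².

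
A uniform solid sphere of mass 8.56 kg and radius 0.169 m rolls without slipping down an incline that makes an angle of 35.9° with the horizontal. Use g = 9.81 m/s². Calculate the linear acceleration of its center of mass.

Translation along the incline: Mg sinθ − f = Ma.
Rotation about the center: fR = Iα with I = (2/5)MR². No-slip gives a = αR, so f = (I/R²)a = (2/5)M a.
Substituting: Mg sinθ = (1 + 0.4000)Ma, so a = g sinθ/(1 + 0.4000) = (9.81) sin 35.9° / 1.400 = 4.109 m/s².

a ≈ 4.11 m/s²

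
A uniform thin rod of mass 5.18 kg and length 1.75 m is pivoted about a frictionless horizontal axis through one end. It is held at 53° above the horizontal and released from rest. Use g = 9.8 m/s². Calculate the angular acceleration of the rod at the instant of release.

α ≈ 5.06 rad/s²

About the pivot, I = (1/3)ML² = (1/3)(5.18)(1.75)² = 5.288 kg·m².
The weight acts at the center, a distance L/2 = 0.8750 m from the pivot; τ = Mg(L/2) cos 53° = 26.73 N·m.
α = τ/I = 26.73/5.288 = 5.055 rad/s².
(Equivalently α = (3g/(2L)) cos 53° = 5.055 rad/s².)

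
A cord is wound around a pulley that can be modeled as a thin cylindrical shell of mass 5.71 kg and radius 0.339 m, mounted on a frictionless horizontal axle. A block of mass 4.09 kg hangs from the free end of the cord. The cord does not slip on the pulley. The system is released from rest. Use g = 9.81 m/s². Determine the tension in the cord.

T ≈ 23.4 N

I = MR² = (5.71)(0.339)² = 0.6562 kg·m².
Block: mg − T = ma. Pulley: TR = Iα. No-slip: a = αR, so T = (I/R²)a = 5.710·a.
Then mg = (m + 5.710)a, so a = (4.09)(9.81)/(4.09 + 5.710) = 4.094 m/s².
T = 5.710·a = 23.38 N.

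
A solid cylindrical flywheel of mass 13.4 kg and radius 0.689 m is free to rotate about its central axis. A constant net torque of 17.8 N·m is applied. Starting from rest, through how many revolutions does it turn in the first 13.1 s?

I = ½MR² = (1/2)(13.4)(0.689)² = 3.181 kg·m².
α = τ/I = 17.8/3.181 = 5.596 rad/s².
θ = ½αt² = ½(5.596)(13.1)² = 480.2 rad.
Revolutions = θ/(2π) = 76.43.

≈ 76.4 revolutions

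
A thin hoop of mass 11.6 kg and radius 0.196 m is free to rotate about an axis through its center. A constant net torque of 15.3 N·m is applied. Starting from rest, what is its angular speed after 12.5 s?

I = MR² = (11.6)(0.196)² = 0.4456 kg·m².
α = τ/I = 15.3/0.4456 = 34.33 rad/s².
ω = ω₀ + αt = 0 + (34.33)(12.5) = 429.2 rad/s.

ω ≈ 429 rad/s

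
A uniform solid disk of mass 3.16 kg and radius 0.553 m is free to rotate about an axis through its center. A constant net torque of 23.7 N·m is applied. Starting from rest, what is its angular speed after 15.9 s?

ω ≈ 780 rad/s

I = ½MR² = (1/2)(3.16)(0.553)² = 0.4832 kg·m².
α = τ/I = 23.7/0.4832 = 49.05 rad/s².
ω = ω₀ + αt = 0 + (49.05)(15.9) = 779.9 rad/s.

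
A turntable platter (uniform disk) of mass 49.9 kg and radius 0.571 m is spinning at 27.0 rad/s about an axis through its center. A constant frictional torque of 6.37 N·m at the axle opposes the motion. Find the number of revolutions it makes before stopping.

I = ½MR² = (1/2)(49.9)(0.571)² = 8.135 kg·m².
The net torque has magnitude 6.37 N·m, opposing ω.
|α| = τ/I = 6.370/8.135 = 0.7831 rad/s² (deceleration).
ω² = ω₀² − 2|α|θ with ω = 0 ⇒ θ = ω₀²/(2|α|) = 465.5 rad = 74.08 rev.

≈ 74.1 revolutions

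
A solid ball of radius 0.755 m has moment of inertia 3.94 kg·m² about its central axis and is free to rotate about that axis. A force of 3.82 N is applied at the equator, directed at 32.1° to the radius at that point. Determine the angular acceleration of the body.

α ≈ 0.389 rad/s²

Only the tangential component produces torque: τ = F R sinθ = (3.82)(0.755) sin 32.1° = 1.533 N·m.
From τ = Iα: α = 1.533/3.940 = 0.3890 rad/s².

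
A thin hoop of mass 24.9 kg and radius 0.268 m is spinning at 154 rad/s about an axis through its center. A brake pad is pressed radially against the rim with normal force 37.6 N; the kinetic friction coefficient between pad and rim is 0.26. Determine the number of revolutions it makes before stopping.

I = MR² = (24.9)(0.268)² = 1.788 kg·m².
Friction force f = μN = (0.26)(37.6) = 9.776 N at the rim; torque magnitude τ = fR = 2.620 N·m, opposing ω.
|α| = τ/I = 2.620/1.788 = 1.465 rad/s² (deceleration).
ω² = ω₀² − 2|α|θ with ω = 0 ⇒ θ = ω₀²/(2|α|) = 8094 rad = 1288 rev.

≈ 1290 revolutions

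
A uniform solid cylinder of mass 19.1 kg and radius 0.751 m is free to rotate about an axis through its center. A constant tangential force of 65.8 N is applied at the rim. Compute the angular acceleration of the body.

I = ½MR² = (1/2)(19.1)(0.751)² = 5.386 kg·m².
τ = F R = (65.8)(0.751) = 49.42 N·m.
From τ = Iα: α = 49.42/5.386 = 9.175 rad/s².

α ≈ 9.17 rad/s²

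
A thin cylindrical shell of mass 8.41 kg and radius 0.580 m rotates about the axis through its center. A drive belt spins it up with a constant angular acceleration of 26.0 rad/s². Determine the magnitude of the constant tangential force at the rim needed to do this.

I = MR² = (8.41)(0.580)² = 2.829 kg·m².
The required torque is τ = Iα = (2.829)(26.00) = 73.56 N·m.
A tangential force at the rim gives τ = FR, so F = τ/R = 73.56/0.580 = 126.8 N.

F ≈ 127 N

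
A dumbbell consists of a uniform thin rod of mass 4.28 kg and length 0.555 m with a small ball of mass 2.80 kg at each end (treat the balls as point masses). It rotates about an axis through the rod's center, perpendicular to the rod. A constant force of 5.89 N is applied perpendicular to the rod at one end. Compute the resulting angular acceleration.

I_rod = (1/12)ML² = (1/12)(4.28)(0.555)² = 0.1099 kg·m².
I_balls = 2·m·(L/2)² = 2(2.80)(0.2775)² = 0.4312 kg·m².
Total I = 0.5411 kg·m².
τ = F·(L/2) = (5.89)(0.278) = 1.634 N·m.
α = τ/I = 1.634/0.5411 = 3.021 rad/s².

α ≈ 3.02 rad/s²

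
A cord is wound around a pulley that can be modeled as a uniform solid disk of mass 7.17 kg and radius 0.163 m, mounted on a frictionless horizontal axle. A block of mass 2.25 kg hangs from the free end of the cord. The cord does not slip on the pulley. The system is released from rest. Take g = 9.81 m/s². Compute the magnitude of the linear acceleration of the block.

a ≈ 3.78 m/s²

I = ½MR² = (1/2)(7.17)(0.163)² = 0.09525 kg·m².
Block: mg − T = ma. Pulley: TR = Iα. No-slip: a = αR, so T = (I/R²)a = 3.585·a.
Then mg = (m + 3.585)a, so a = (2.25)(9.81)/(2.25 + 3.585) = 3.783 m/s².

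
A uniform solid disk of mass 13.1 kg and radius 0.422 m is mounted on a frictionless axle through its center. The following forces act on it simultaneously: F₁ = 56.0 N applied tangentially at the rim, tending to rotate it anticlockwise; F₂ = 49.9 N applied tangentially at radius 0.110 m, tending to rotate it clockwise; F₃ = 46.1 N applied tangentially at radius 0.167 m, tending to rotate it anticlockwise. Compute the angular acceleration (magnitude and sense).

α ≈ 22.2 rad/s², anticlockwise

I = ½MR² = (1/2)(13.1)(0.422)² = 1.166 kg·m².
Taking anticlockwise as positive: τ₁ = +(56.0)(0.422) = +23.63 N·m; τ₂ = −(49.9)(0.110) = −5.489 N·m; τ₃ = +(46.1)(0.167) = +7.699 N·m.
Net torque τ = 25.84 N·m.
α = τ/I = 25.84/1.166 = 22.15 rad/s².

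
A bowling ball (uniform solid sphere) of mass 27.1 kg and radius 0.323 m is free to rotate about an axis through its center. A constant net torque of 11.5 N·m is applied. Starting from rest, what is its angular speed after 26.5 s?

I = (2/5)MR² = (2/5)(27.1)(0.323)² = 1.131 kg·m².
α = τ/I = 11.5/1.131 = 10.17 rad/s².
ω = ω₀ + αt = 0 + (10.17)(26.5) = 269.5 rad/s.

ω ≈ 269 rad/s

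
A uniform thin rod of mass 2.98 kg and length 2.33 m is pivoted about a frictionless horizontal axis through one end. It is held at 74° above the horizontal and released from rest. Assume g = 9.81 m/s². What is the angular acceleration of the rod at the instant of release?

α ≈ 1.74 rad/s²

About the pivot, I = (1/3)ML² = (1/3)(2.98)(2.33)² = 5.393 kg·m².
The weight acts at the center, a distance L/2 = 1.165 m from the pivot; τ = Mg(L/2) cos 74° = 9.387 N·m.
α = τ/I = 9.387/5.393 = 1.741 rad/s².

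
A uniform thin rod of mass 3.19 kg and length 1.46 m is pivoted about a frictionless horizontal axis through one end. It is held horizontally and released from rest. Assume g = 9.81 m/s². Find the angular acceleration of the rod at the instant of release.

α ≈ 10.1 rad/s²

About the pivot, I = (1/3)ML² = (1/3)(3.19)(1.46)² = 2.267 kg·m².
The weight acts at the center, a distance L/2 = 0.7300 m from the pivot; τ = Mg(L/2) = 22.84 N·m.
α = τ/I = 22.84/2.267 = 10.08 rad/s².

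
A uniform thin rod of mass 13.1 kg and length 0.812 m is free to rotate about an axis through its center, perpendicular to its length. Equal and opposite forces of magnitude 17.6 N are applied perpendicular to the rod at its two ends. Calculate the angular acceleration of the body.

α ≈ 19.9 rad/s²

I = (1/12)ML² = (1/12)(13.1)(0.812)² = 0.7198 kg·m².
The couple gives τ = F·(L/2) + F·(L/2) = F L = (17.6)(0.812) = 14.29 N·m.
From τ = Iα: α = 14.29/0.7198 = 19.85 rad/s².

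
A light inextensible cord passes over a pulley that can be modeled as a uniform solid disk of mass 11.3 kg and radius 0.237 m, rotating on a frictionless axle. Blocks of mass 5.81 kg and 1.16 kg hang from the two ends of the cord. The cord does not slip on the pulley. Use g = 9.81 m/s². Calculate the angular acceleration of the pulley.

α ≈ 15.3 rad/s²

I = ½MR² = (1/2)(11.3)(0.237)² = 0.3174 kg·m².
Heavier block: m₁g − T₁ = m₁a. Lighter block: T₂ − m₂g = m₂a.
Pulley: (T₁ − T₂)R = Iα = I(a/R), so T₁ − T₂ = (I/R²)a = (1/2)M_p a = 5.650·a.
Adding the three: (m₁ − m₂)g = (m₁ + m₂ + 5.650)a, so a = (5.81 − 1.16)(9.81)/(5.81 + 1.16 + 5.650) = 3.615 m/s².
α = a/R = 3.615/0.237 = 15.25 rad/s².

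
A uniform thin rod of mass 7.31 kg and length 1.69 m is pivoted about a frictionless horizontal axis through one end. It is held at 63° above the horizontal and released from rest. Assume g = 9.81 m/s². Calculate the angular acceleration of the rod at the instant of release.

α ≈ 3.95 rad/s²

About the pivot, I = (1/3)ML² = (1/3)(7.31)(1.69)² = 6.959 kg·m².
The weight acts at the center, a distance L/2 = 0.8450 m from the pivot; τ = Mg(L/2) cos 63° = 27.51 N·m.
α = τ/I = 27.51/6.959 = 3.953 rad/s².
(Equivalently α = (3g/(2L)) cos 63° = 3.953 rad/s².)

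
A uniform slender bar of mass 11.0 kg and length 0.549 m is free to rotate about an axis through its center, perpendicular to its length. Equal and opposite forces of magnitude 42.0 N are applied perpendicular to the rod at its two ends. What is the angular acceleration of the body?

α ≈ 83.5 rad/s²

I = (1/12)ML² = (1/12)(11.0)(0.549)² = 0.2763 kg·m².
The couple gives τ = F·(L/2) + F·(L/2) = F L = (42.0)(0.549) = 23.06 N·m.
From τ = Iα: α = 23.06/0.2763 = 83.46 rad/s².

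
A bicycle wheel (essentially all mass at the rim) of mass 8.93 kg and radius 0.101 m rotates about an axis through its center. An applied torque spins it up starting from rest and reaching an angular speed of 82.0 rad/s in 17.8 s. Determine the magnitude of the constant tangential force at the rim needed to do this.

F ≈ 4.15 N

I = MR² = (8.93)(0.101)² = 0.09109 kg·m².
α = Δω/Δt = (82.0 − 0)/17.8 = 4.607 rad/s².
The required torque is τ = Iα = (0.09109)(4.607) = 0.4197 N·m.
A tangential force at the rim gives τ = FR, so F = τ/R = 0.4197/0.101 = 4.155 N.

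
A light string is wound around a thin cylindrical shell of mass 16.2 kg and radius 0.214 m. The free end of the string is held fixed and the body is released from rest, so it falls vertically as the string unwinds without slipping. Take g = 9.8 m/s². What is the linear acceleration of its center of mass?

a ≈ 4.90 m/s²

Translation: Mg − T = Ma. Rotation about the center: TR = Iα with I = MR².
With a = αR: T = (I/R²)a = M a, so Mg = (1 + 1.000)Ma.
a = g/(1 + 1.000) = 9.8/2.000 = 4.900 m/s².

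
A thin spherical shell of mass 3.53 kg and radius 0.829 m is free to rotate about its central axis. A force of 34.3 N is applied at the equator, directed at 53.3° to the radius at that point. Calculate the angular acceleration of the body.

I = (2/3)MR² = (2/3)(3.53)(0.829)² = 1.617 kg·m².
Only the tangential component produces torque: τ = F R sinθ = (34.3)(0.829) sin 53.3° = 22.80 N·m.
Newton's second law for rotation, τ = Iα, gives α = τ/I = 22.80/1.617 = 14.10 rad/s².

α ≈ 14.1 rad/s²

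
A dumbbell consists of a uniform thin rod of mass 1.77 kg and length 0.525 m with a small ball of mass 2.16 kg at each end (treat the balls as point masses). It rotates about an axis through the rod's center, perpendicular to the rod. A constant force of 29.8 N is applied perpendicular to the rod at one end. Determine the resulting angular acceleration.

I_rod = (1/12)ML² = (1/12)(1.77)(0.525)² = 0.04065 kg·m².
I_balls = 2·m·(L/2)² = 2(2.16)(0.2625)² = 0.2977 kg·m².
Total I = 0.3383 kg·m².
τ = F·(L/2) = (29.8)(0.263) = 7.823 N·m.
α = τ/I = 7.823/0.3383 = 23.12 rad/s².

α ≈ 23.1 rad/s²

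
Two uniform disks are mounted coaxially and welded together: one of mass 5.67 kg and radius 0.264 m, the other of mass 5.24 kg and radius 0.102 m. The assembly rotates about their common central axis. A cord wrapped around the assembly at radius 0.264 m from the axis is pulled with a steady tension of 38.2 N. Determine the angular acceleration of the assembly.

α ≈ 44.9 rad/s²

I = ½M₁R₁² + ½M₂R₂² = ½(5.67)(0.264)² + ½(5.24)(0.102)² = 0.2248 kg·m².
τ = F r = (38.2)(0.264) = 10.08 N·m.
α = τ/I = 10.08/0.2248 = 44.85 rad/s².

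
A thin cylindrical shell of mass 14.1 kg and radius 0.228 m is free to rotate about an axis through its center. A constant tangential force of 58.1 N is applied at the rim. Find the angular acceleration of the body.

α ≈ 18.1 rad/s²

I = MR² = (14.1)(0.228)² = 0.7330 kg·m².
τ = F R = (58.1)(0.228) = 13.25 N·m.
From τ = Iα: α = 13.25/0.7330 = 18.07 rad/s².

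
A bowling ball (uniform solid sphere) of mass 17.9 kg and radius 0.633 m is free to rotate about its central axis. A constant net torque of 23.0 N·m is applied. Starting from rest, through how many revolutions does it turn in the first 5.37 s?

≈ 18.4 revolutions

I = (2/5)MR² = (2/5)(17.9)(0.633)² = 2.869 kg·m².
α = τ/I = 23.0/2.869 = 8.017 rad/s².
θ = ½αt² = ½(8.017)(5.37)² = 115.6 rad.
Revolutions = θ/(2π) = 18.40.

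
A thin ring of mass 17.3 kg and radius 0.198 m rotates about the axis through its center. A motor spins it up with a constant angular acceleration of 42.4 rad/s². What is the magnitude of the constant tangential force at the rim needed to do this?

F ≈ 145 N

I = MR² = (17.3)(0.198)² = 0.6782 kg·m².
The required torque is τ = Iα = (0.6782)(42.40) = 28.76 N·m.
A tangential force at the rim gives τ = FR, so F = τ/R = 28.76/0.198 = 145.2 N.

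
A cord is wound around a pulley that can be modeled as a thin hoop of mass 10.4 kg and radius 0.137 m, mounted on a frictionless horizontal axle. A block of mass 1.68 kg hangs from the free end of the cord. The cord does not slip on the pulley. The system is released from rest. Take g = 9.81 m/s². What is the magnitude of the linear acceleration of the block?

a ≈ 1.36 m/s²

I = MR² = (10.4)(0.137)² = 0.1952 kg·m².
Block: mg − T = ma. Pulley: TR = Iα. No-slip: a = αR, so T = (I/R²)a = 10.40·a.
Then mg = (m + 10.40)a, so a = (1.68)(9.81)/(1.68 + 10.40) = 1.364 m/s².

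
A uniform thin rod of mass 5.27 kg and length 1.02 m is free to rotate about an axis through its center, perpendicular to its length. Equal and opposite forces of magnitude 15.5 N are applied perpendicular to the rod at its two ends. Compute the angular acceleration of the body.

α ≈ 34.6 rad/s²

I = (1/12)ML² = (1/12)(5.27)(1.02)² = 0.4569 kg·m².
The couple gives τ = F·(L/2) + F·(L/2) = F L = (15.5)(1.02) = 15.81 N·m.
From τ = Iα: α = 15.81/0.4569 = 34.60 rad/s².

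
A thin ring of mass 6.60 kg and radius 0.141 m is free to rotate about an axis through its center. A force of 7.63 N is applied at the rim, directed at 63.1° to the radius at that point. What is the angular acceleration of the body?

α ≈ 7.31 rad/s²

I = MR² = (6.60)(0.141)² = 0.1312 kg·m².
Only the tangential component produces torque: τ = F R sinθ = (7.63)(0.141) sin 63.1° = 0.9594 N·m.
Newton's second law for rotation, τ = Iα, gives α = τ/I = 0.9594/0.1312 = 7.312 rad/s².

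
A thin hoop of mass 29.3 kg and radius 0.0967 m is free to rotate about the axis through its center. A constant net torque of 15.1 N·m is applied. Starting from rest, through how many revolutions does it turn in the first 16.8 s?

≈ 1240 revolutions

I = MR² = (29.3)(0.0967)² = 0.2740 kg·m².
α = τ/I = 15.1/0.2740 = 55.11 rad/s².
θ = ½αt² = ½(55.11)(16.8)² = 7778 rad.
Revolutions = θ/(2π) = 1238.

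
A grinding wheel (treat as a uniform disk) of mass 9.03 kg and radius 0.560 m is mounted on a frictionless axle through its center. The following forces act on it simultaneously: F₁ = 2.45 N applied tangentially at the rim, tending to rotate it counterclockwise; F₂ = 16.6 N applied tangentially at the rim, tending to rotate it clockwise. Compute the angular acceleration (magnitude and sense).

α ≈ 5.60 rad/s², clockwise

I = ½MR² = (1/2)(9.03)(0.560)² = 1.416 kg·m².
Taking counterclockwise as positive: τ₁ = +(2.45)(0.560) = +1.372 N·m; τ₂ = −(16.6)(0.560) = −9.296 N·m.
Net torque τ = -7.924 N·m.
α = τ/I = -7.924/1.416 = -5.596 rad/s².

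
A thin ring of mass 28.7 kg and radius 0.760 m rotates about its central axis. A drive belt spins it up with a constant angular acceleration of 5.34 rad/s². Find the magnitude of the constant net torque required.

τ ≈ 88.5 N·m

I = MR² = (28.7)(0.760)² = 16.58 kg·m².
τ = Iα = (16.58)(5.340) = 88.52 N·m.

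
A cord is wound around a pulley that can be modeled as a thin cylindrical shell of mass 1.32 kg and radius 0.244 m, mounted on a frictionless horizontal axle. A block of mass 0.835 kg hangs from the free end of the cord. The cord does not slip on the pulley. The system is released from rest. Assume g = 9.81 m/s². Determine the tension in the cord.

I = MR² = (1.32)(0.244)² = 0.07859 kg·m².
Block: mg − T = ma. Pulley: TR = Iα. No-slip: a = αR, so T = (I/R²)a = 1.320·a.
Then mg = (m + 1.320)a, so a = (0.835)(9.81)/(0.835 + 1.320) = 3.801 m/s².
T = 1.320·a = 5.017 N.

T ≈ 5.02 N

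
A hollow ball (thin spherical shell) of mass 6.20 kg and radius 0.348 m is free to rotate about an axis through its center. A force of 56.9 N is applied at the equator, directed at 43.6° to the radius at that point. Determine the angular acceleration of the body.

I = (2/3)MR² = (2/3)(6.20)(0.348)² = 0.5006 kg·m².
Only the tangential component produces torque: τ = F R sinθ = (56.9)(0.348) sin 43.6° = 13.66 N·m.
Newton's second law for rotation, τ = Iα, gives α = τ/I = 13.66/0.5006 = 27.28 rad/s².

α ≈ 27.3 rad/s²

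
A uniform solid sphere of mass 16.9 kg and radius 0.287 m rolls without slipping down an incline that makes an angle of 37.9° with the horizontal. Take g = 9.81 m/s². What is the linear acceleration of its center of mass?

a ≈ 4.30 m/s²

Translation along the incline: Mg sinθ − f = Ma.
Rotation about the center: fR = Iα with I = (2/5)MR². No-slip gives a = αR, so f = (I/R²)a = (2/5)M a.
Substituting: Mg sinθ = (1 + 0.4000)Ma, so a = g sinθ/(1 + 0.4000) = (9.81) sin 37.9° / 1.400 = 4.304 m/s².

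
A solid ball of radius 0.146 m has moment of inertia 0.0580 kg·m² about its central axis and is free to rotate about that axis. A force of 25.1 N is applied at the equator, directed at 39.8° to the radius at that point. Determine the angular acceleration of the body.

α ≈ 40.4 rad/s²

Only the tangential component produces torque: τ = F R sinθ = (25.1)(0.146) sin 39.8° = 2.346 N·m.
From τ = Iα: α = 2.346/0.05800 = 40.44 rad/s².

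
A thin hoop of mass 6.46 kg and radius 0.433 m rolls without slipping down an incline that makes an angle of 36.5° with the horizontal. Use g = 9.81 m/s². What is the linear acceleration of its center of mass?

Translation along the incline: Mg sinθ − f = Ma.
Rotation about the center: fR = Iα with I = MR². No-slip gives a = αR, so f = (I/R²)a = M a.
Substituting: Mg sinθ = (1 + 1.000)Ma, so a = g sinθ/(1 + 1.000) = (9.81) sin 36.5° / 2.000 = 2.918 m/s².

a ≈ 2.92 m/s²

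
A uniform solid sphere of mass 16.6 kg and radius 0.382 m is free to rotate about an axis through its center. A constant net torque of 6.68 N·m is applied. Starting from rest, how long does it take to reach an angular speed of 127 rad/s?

I = (2/5)MR² = (2/5)(16.6)(0.382)² = 0.9689 kg·m².
α = τ/I = 6.68/0.9689 = 6.894 rad/s².
ω = αt ⇒ t = ω/α = 127/6.894 = 18.42 s.

t ≈ 18.4 s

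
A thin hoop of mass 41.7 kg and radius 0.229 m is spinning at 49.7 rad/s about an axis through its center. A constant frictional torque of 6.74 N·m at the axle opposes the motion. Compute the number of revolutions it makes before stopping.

≈ 63.8 revolutions

I = MR² = (41.7)(0.229)² = 2.187 kg·m².
The net torque has magnitude 6.74 N·m, opposing ω.
|α| = τ/I = 6.740/2.187 = 3.082 rad/s² (deceleration).
ω² = ω₀² − 2|α|θ with ω = 0 ⇒ θ = ω₀²/(2|α|) = 400.7 rad = 63.77 rev.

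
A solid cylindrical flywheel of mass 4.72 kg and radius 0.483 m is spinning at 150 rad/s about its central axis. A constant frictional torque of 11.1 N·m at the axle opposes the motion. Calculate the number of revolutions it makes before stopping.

≈ 88.8 revolutions

I = ½MR² = (1/2)(4.72)(0.483)² = 0.5506 kg·m².
The net torque has magnitude 11.1 N·m, opposing ω.
|α| = τ/I = 11.10/0.5506 = 20.16 rad/s² (deceleration).
ω² = ω₀² − 2|α|θ with ω = 0 ⇒ θ = ω₀²/(2|α|) = 558.0 rad = 88.81 rev.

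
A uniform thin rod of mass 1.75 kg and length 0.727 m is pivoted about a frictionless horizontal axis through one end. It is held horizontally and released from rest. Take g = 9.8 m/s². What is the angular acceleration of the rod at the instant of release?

About the pivot, I = (1/3)ML² = (1/3)(1.75)(0.727)² = 0.3083 kg·m².
The weight acts at the center, a distance L/2 = 0.3635 m from the pivot; τ = Mg(L/2) = 6.234 N·m.
α = τ/I = 6.234/0.3083 = 20.22 rad/s².

α ≈ 20.2 rad/s²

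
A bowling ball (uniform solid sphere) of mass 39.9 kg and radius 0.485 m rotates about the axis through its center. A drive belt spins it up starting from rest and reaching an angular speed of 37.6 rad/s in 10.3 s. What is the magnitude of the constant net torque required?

I = (2/5)MR² = (2/5)(39.9)(0.485)² = 3.754 kg·m².
α = Δω/Δt = (37.6 − 0)/10.3 = 3.650 rad/s².
τ = Iα = (3.754)(3.650) = 13.70 N·m.

τ ≈ 13.7 N·m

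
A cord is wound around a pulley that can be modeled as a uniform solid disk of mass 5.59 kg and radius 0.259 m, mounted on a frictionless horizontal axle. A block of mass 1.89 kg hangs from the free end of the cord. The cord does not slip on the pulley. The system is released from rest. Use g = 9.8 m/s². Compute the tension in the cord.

T ≈ 11.0 N

I = ½MR² = (1/2)(5.59)(0.259)² = 0.1875 kg·m².
Block: mg − T = ma. Pulley: TR = Iα. No-slip: a = αR, so T = (I/R²)a = 2.795·a.
Then mg = (m + 2.795)a, so a = (1.89)(9.8)/(1.89 + 2.795) = 3.953 m/s².
T = 2.795·a = 11.05 N.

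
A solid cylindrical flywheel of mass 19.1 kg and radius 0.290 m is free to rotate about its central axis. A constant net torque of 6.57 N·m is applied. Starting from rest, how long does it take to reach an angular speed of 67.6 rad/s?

t ≈ 8.26 s

I = ½MR² = (1/2)(19.1)(0.290)² = 0.8032 kg·m².
α = τ/I = 6.57/0.8032 = 8.180 rad/s².
ω = αt ⇒ t = ω/α = 67.6/8.180 = 8.264 s.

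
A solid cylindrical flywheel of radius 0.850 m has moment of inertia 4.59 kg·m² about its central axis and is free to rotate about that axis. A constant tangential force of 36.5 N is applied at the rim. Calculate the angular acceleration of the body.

α ≈ 6.76 rad/s²

τ = F R = (36.5)(0.850) = 31.02 N·m.
Newton's second law for rotation, τ = Iα, gives α = τ/I = 31.02/4.590 = 6.759 rad/s².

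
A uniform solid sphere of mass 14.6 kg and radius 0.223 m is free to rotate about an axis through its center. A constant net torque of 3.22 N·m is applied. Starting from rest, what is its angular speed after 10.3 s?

I = (2/5)MR² = (2/5)(14.6)(0.223)² = 0.2904 kg·m².
α = τ/I = 3.22/0.2904 = 11.09 rad/s².
ω = ω₀ + αt = 0 + (11.09)(10.3) = 114.2 rad/s.

ω ≈ 114 rad/s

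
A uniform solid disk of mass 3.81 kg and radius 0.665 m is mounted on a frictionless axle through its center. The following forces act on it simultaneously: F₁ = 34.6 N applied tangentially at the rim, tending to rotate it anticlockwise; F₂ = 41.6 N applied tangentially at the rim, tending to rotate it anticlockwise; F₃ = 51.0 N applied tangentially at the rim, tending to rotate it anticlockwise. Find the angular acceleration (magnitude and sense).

α ≈ 100 rad/s², anticlockwise

I = ½MR² = (1/2)(3.81)(0.665)² = 0.8424 kg·m².
Taking anticlockwise as positive: τ₁ = +(34.6)(0.665) = +23.01 N·m; τ₂ = +(41.6)(0.665) = +27.66 N·m; τ₃ = +(51.0)(0.665) = +33.91 N·m.
Net torque τ = 84.59 N·m.
α = τ/I = 84.59/0.8424 = 100.4 rad/s².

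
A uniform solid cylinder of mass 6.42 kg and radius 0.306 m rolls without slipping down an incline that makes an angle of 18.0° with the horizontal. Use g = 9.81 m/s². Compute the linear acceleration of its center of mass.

a ≈ 2.02 m/s²

Translation along the incline: Mg sinθ − f = Ma.
Rotation about the center: fR = Iα with I = ½MR². No-slip gives a = αR, so f = (I/R²)a = (1/2)M a.
Substituting: Mg sinθ = (1 + 0.5000)Ma, so a = g sinθ/(1 + 0.5000) = (9.81) sin 18.0° / 1.500 = 2.021 m/s².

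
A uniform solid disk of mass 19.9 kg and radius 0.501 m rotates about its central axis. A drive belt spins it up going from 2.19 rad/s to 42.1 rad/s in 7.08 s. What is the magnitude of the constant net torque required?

τ ≈ 14.1 N·m

I = ½MR² = (1/2)(19.9)(0.501)² = 2.497 kg·m².
α = Δω/Δt = (42.1 − 2.19)/7.08 = 5.637 rad/s².
τ = Iα = (2.497)(5.637) = 14.08 N·m.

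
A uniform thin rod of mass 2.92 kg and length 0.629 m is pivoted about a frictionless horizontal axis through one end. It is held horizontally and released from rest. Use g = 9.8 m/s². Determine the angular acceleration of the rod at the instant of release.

α ≈ 23.4 rad/s²

About the pivot, I = (1/3)ML² = (1/3)(2.92)(0.629)² = 0.3851 kg·m².
The weight acts at the center, a distance L/2 = 0.3145 m from the pivot; τ = Mg(L/2) = 9.000 N·m.
α = τ/I = 9.000/0.3851 = 23.37 rad/s².
(Equivalently α = (3g/(2L)) = 23.37 rad/s².)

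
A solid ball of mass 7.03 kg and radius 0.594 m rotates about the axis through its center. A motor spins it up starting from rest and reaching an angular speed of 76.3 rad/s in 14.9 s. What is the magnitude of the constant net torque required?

τ ≈ 5.08 N·m

I = (2/5)MR² = (2/5)(7.03)(0.594)² = 0.9922 kg·m².
α = Δω/Δt = (76.3 − 0)/14.9 = 5.121 rad/s².
τ = Iα = (0.9922)(5.121) = 5.081 N·m.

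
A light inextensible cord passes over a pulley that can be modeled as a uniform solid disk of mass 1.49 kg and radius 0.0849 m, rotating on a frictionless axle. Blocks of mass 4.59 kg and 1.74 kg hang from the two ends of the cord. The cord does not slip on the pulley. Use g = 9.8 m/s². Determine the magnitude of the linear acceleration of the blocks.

I = ½MR² = (1/2)(1.49)(0.0849)² = 0.005370 kg·m².
Heavier block: m₁g − T₁ = m₁a. Lighter block: T₂ − m₂g = m₂a.
Pulley: (T₁ − T₂)R = Iα = I(a/R), so T₁ − T₂ = (I/R²)a = (1/2)M_p a = 0.7450·a.
Adding the three: (m₁ − m₂)g = (m₁ + m₂ + 0.7450)a, so a = (4.59 − 1.74)(9.8)/(4.59 + 1.74 + 0.7450) = 3.948 m/s².

a ≈ 3.95 m/s²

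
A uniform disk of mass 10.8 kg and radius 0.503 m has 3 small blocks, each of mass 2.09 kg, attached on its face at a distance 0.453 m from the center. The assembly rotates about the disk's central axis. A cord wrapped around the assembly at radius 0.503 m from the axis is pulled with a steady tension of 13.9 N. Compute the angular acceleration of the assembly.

I_disk = ½MR² = ½(10.8)(0.503)² = 1.366 kg·m².
I_blocks = 3·m·r² = 3(2.09)(0.453)² = 1.287 kg·m².
Total I = 2.653 kg·m².
τ = F r = (13.9)(0.503) = 6.992 N·m.
α = τ/I = 6.992/2.653 = 2.635 rad/s².

α ≈ 2.64 rad/s²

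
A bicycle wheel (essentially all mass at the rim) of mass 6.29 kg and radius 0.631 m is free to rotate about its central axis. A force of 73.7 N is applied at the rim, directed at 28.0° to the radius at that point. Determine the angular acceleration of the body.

I = MR² = (6.29)(0.631)² = 2.504 kg·m².
Only the tangential component produces torque: τ = F R sinθ = (73.7)(0.631) sin 28.0° = 21.83 N·m.
From τ = Iα: α = 21.83/2.504 = 8.718 rad/s².

α ≈ 8.72 rad/s²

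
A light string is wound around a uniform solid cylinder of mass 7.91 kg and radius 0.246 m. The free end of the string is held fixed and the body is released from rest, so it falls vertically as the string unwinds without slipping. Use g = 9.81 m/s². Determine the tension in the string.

Translation: Mg − T = Ma. Rotation about the center: TR = Iα with I = ½MR².
With a = αR: T = (I/R²)a = (1/2)M a, so Mg = (1 + 0.5000)Ma.
a = g/(1 + 0.5000) = 9.81/1.500 = 6.540 m/s².
T = 0.5000·M·a = (0.5000)(7.91)(6.540) = 25.87 N.

T ≈ 25.9 N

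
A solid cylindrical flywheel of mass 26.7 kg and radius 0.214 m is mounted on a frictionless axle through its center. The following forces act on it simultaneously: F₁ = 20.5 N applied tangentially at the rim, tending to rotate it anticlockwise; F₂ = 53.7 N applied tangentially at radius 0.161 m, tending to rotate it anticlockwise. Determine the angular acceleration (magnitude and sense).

I = ½MR² = (1/2)(26.7)(0.214)² = 0.6114 kg·m².
Taking anticlockwise as positive: τ₁ = +(20.5)(0.214) = +4.387 N·m; τ₂ = +(53.7)(0.161) = +8.646 N·m.
Net torque τ = 13.03 N·m.
α = τ/I = 13.03/0.6114 = 21.32 rad/s².

α ≈ 21.3 rad/s², anticlockwise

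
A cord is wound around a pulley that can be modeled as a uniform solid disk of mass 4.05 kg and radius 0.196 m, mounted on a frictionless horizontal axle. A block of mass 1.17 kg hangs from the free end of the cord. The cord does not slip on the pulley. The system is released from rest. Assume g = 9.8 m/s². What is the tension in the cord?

I = ½MR² = (1/2)(4.05)(0.196)² = 0.07779 kg·m².
Block: mg − T = ma. Pulley: TR = Iα. No-slip: a = αR, so T = (I/R²)a = 2.025·a.
Then mg = (m + 2.025)a, so a = (1.17)(9.8)/(1.17 + 2.025) = 3.589 m/s².
T = 2.025·a = 7.267 N.

T ≈ 7.27 N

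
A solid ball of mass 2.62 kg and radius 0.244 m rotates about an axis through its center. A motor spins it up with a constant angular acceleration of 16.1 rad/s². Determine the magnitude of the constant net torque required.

τ ≈ 1.00 N·m

I = (2/5)MR² = (2/5)(2.62)(0.244)² = 0.06239 kg·m².
τ = Iα = (0.06239)(16.10) = 1.005 N·m.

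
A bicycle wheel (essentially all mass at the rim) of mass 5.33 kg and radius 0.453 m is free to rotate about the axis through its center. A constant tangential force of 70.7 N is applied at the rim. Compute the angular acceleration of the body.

α ≈ 29.3 rad/s²

I = MR² = (5.33)(0.453)² = 1.094 kg·m².
τ = F R = (70.7)(0.453) = 32.03 N·m.
From τ = Iα: α = 32.03/1.094 = 29.28 rad/s².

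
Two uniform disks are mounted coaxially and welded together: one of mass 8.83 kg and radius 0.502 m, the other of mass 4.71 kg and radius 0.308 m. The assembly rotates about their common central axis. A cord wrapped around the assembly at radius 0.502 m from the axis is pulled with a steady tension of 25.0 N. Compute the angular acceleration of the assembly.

α ≈ 9.39 rad/s²

I = ½M₁R₁² + ½M₂R₂² = ½(8.83)(0.502)² + ½(4.71)(0.308)² = 1.336 kg·m².
τ = F r = (25.0)(0.502) = 12.55 N·m.
α = τ/I = 12.55/1.336 = 9.394 rad/s².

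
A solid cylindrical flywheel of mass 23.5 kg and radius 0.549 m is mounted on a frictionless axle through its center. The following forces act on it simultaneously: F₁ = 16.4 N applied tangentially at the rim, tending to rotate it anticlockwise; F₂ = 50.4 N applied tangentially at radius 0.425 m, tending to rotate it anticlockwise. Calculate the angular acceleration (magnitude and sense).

I = ½MR² = (1/2)(23.5)(0.549)² = 3.541 kg·m².
Taking anticlockwise as positive: τ₁ = +(16.4)(0.549) = +9.004 N·m; τ₂ = +(50.4)(0.425) = +21.42 N·m.
Net torque τ = 30.42 N·m.
α = τ/I = 30.42/3.541 = 8.591 rad/s².

α ≈ 8.59 rad/s², anticlockwise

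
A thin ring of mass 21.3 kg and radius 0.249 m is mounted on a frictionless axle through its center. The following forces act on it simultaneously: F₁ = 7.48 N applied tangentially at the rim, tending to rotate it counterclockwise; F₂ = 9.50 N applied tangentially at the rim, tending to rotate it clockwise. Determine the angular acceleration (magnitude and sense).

I = MR² = (21.3)(0.249)² = 1.321 kg·m².
Taking counterclockwise as positive: τ₁ = +(7.48)(0.249) = +1.863 N·m; τ₂ = −(9.50)(0.249) = −2.365 N·m.
Net torque τ = -0.5030 N·m.
α = τ/I = -0.5030/1.321 = -0.3809 rad/s².

α ≈ 0.381 rad/s², clockwise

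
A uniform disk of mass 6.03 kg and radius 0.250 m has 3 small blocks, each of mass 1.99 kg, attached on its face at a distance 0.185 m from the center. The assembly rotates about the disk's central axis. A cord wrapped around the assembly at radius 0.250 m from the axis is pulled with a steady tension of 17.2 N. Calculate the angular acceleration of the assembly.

α ≈ 10.9 rad/s²

I_disk = ½MR² = ½(6.03)(0.250)² = 0.1884 kg·m².
I_blocks = 3·m·r² = 3(1.99)(0.185)² = 0.2043 kg·m².
Total I = 0.3928 kg·m².
τ = F r = (17.2)(0.250) = 4.300 N·m.
α = τ/I = 4.300/0.3928 = 10.95 rad/s².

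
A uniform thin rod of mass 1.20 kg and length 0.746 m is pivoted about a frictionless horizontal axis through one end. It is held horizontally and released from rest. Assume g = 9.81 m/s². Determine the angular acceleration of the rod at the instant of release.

α ≈ 19.7 rad/s²

About the pivot, I = (1/3)ML² = (1/3)(1.20)(0.746)² = 0.2226 kg·m².
The weight acts at the center, a distance L/2 = 0.3730 m from the pivot; τ = Mg(L/2) = 4.391 N·m.
α = τ/I = 4.391/0.2226 = 19.73 rad/s².
(Equivalently α = (3g/(2L)) = 19.73 rad/s².)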